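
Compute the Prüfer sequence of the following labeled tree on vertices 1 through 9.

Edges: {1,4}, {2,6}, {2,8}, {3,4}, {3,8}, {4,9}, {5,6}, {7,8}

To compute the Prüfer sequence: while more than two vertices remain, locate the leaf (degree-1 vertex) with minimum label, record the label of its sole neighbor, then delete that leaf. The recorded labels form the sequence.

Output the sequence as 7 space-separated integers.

Step 1: leaves = {1,5,7,9}. Remove smallest leaf 1, emit neighbor 4.
Step 2: leaves = {5,7,9}. Remove smallest leaf 5, emit neighbor 6.
Step 3: leaves = {6,7,9}. Remove smallest leaf 6, emit neighbor 2.
Step 4: leaves = {2,7,9}. Remove smallest leaf 2, emit neighbor 8.
Step 5: leaves = {7,9}. Remove smallest leaf 7, emit neighbor 8.
Step 6: leaves = {8,9}. Remove smallest leaf 8, emit neighbor 3.
Step 7: leaves = {3,9}. Remove smallest leaf 3, emit neighbor 4.
Done: 2 vertices remain (4, 9). Sequence = [4 6 2 8 8 3 4]

Answer: 4 6 2 8 8 3 4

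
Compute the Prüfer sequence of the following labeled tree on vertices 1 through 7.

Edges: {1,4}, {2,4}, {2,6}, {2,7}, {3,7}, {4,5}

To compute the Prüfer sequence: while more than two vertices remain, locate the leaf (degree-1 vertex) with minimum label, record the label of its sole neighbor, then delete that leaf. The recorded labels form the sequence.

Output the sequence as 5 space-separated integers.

Step 1: leaves = {1,3,5,6}. Remove smallest leaf 1, emit neighbor 4.
Step 2: leaves = {3,5,6}. Remove smallest leaf 3, emit neighbor 7.
Step 3: leaves = {5,6,7}. Remove smallest leaf 5, emit neighbor 4.
Step 4: leaves = {4,6,7}. Remove smallest leaf 4, emit neighbor 2.
Step 5: leaves = {6,7}. Remove smallest leaf 6, emit neighbor 2.
Done: 2 vertices remain (2, 7). Sequence = [4 7 4 2 2]

Answer: 4 7 4 2 2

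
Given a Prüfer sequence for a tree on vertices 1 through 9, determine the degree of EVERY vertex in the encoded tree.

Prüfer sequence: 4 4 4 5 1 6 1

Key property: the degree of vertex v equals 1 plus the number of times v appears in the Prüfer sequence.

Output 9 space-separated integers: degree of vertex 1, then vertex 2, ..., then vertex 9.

p_1 = 4: count[4] becomes 1
p_2 = 4: count[4] becomes 2
p_3 = 4: count[4] becomes 3
p_4 = 5: count[5] becomes 1
p_5 = 1: count[1] becomes 1
p_6 = 6: count[6] becomes 1
p_7 = 1: count[1] becomes 2
Degrees (1 + count): deg[1]=1+2=3, deg[2]=1+0=1, deg[3]=1+0=1, deg[4]=1+3=4, deg[5]=1+1=2, deg[6]=1+1=2, deg[7]=1+0=1, deg[8]=1+0=1, deg[9]=1+0=1

Answer: 3 1 1 4 2 2 1 1 1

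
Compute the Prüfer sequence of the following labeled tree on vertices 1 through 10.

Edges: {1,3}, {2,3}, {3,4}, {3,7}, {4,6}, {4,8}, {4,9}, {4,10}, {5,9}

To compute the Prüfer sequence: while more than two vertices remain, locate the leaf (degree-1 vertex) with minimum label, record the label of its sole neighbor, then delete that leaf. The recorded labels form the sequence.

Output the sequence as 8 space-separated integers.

Answer: 3 3 9 4 3 4 4 4

Derivation:
Step 1: leaves = {1,2,5,6,7,8,10}. Remove smallest leaf 1, emit neighbor 3.
Step 2: leaves = {2,5,6,7,8,10}. Remove smallest leaf 2, emit neighbor 3.
Step 3: leaves = {5,6,7,8,10}. Remove smallest leaf 5, emit neighbor 9.
Step 4: leaves = {6,7,8,9,10}. Remove smallest leaf 6, emit neighbor 4.
Step 5: leaves = {7,8,9,10}. Remove smallest leaf 7, emit neighbor 3.
Step 6: leaves = {3,8,9,10}. Remove smallest leaf 3, emit neighbor 4.
Step 7: leaves = {8,9,10}. Remove smallest leaf 8, emit neighbor 4.
Step 8: leaves = {9,10}. Remove smallest leaf 9, emit neighbor 4.
Done: 2 vertices remain (4, 10). Sequence = [3 3 9 4 3 4 4 4]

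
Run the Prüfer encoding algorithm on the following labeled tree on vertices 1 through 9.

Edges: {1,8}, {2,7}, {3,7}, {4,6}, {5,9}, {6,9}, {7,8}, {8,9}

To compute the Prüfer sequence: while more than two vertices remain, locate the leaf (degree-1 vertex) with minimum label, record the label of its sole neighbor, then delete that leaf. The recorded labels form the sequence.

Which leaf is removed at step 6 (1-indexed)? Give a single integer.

Answer: 6

Derivation:
Step 1: current leaves = {1,2,3,4,5}. Remove leaf 1 (neighbor: 8).
Step 2: current leaves = {2,3,4,5}. Remove leaf 2 (neighbor: 7).
Step 3: current leaves = {3,4,5}. Remove leaf 3 (neighbor: 7).
Step 4: current leaves = {4,5,7}. Remove leaf 4 (neighbor: 6).
Step 5: current leaves = {5,6,7}. Remove leaf 5 (neighbor: 9).
Step 6: current leaves = {6,7}. Remove leaf 6 (neighbor: 9).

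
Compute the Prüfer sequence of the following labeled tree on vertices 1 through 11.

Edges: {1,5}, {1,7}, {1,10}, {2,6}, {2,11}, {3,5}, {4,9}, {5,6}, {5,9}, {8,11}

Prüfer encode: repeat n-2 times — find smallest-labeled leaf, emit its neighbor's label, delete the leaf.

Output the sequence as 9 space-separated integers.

Answer: 5 9 1 11 5 1 5 6 2

Derivation:
Step 1: leaves = {3,4,7,8,10}. Remove smallest leaf 3, emit neighbor 5.
Step 2: leaves = {4,7,8,10}. Remove smallest leaf 4, emit neighbor 9.
Step 3: leaves = {7,8,9,10}. Remove smallest leaf 7, emit neighbor 1.
Step 4: leaves = {8,9,10}. Remove smallest leaf 8, emit neighbor 11.
Step 5: leaves = {9,10,11}. Remove smallest leaf 9, emit neighbor 5.
Step 6: leaves = {10,11}. Remove smallest leaf 10, emit neighbor 1.
Step 7: leaves = {1,11}. Remove smallest leaf 1, emit neighbor 5.
Step 8: leaves = {5,11}. Remove smallest leaf 5, emit neighbor 6.
Step 9: leaves = {6,11}. Remove smallest leaf 6, emit neighbor 2.
Done: 2 vertices remain (2, 11). Sequence = [5 9 1 11 5 1 5 6 2]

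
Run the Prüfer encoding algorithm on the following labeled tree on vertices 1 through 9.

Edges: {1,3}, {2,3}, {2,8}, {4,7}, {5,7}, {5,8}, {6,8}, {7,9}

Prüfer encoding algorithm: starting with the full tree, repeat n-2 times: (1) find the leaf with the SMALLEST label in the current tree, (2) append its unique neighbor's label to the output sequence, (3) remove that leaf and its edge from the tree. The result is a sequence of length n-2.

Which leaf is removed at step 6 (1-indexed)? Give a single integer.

Step 1: current leaves = {1,4,6,9}. Remove leaf 1 (neighbor: 3).
Step 2: current leaves = {3,4,6,9}. Remove leaf 3 (neighbor: 2).
Step 3: current leaves = {2,4,6,9}. Remove leaf 2 (neighbor: 8).
Step 4: current leaves = {4,6,9}. Remove leaf 4 (neighbor: 7).
Step 5: current leaves = {6,9}. Remove leaf 6 (neighbor: 8).
Step 6: current leaves = {8,9}. Remove leaf 8 (neighbor: 5).

Answer: 8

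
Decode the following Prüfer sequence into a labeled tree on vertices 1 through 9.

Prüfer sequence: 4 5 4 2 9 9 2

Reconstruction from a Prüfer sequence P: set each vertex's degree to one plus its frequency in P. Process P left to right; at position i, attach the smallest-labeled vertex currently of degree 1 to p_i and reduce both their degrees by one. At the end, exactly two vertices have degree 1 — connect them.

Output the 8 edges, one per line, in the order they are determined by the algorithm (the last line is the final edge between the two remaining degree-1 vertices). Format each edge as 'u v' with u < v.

Answer: 1 4
3 5
4 5
2 4
6 9
7 9
2 8
2 9

Derivation:
Initial degrees: {1:1, 2:3, 3:1, 4:3, 5:2, 6:1, 7:1, 8:1, 9:3}
Step 1: smallest deg-1 vertex = 1, p_1 = 4. Add edge {1,4}. Now deg[1]=0, deg[4]=2.
Step 2: smallest deg-1 vertex = 3, p_2 = 5. Add edge {3,5}. Now deg[3]=0, deg[5]=1.
Step 3: smallest deg-1 vertex = 5, p_3 = 4. Add edge {4,5}. Now deg[5]=0, deg[4]=1.
Step 4: smallest deg-1 vertex = 4, p_4 = 2. Add edge {2,4}. Now deg[4]=0, deg[2]=2.
Step 5: smallest deg-1 vertex = 6, p_5 = 9. Add edge {6,9}. Now deg[6]=0, deg[9]=2.
Step 6: smallest deg-1 vertex = 7, p_6 = 9. Add edge {7,9}. Now deg[7]=0, deg[9]=1.
Step 7: smallest deg-1 vertex = 8, p_7 = 2. Add edge {2,8}. Now deg[8]=0, deg[2]=1.
Final: two remaining deg-1 vertices are 2, 9. Add edge {2,9}.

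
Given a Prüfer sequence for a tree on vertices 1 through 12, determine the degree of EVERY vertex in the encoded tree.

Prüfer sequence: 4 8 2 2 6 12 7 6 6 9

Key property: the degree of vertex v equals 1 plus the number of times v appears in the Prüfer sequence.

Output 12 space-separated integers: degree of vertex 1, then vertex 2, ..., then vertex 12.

p_1 = 4: count[4] becomes 1
p_2 = 8: count[8] becomes 1
p_3 = 2: count[2] becomes 1
p_4 = 2: count[2] becomes 2
p_5 = 6: count[6] becomes 1
p_6 = 12: count[12] becomes 1
p_7 = 7: count[7] becomes 1
p_8 = 6: count[6] becomes 2
p_9 = 6: count[6] becomes 3
p_10 = 9: count[9] becomes 1
Degrees (1 + count): deg[1]=1+0=1, deg[2]=1+2=3, deg[3]=1+0=1, deg[4]=1+1=2, deg[5]=1+0=1, deg[6]=1+3=4, deg[7]=1+1=2, deg[8]=1+1=2, deg[9]=1+1=2, deg[10]=1+0=1, deg[11]=1+0=1, deg[12]=1+1=2

Answer: 1 3 1 2 1 4 2 2 2 1 1 2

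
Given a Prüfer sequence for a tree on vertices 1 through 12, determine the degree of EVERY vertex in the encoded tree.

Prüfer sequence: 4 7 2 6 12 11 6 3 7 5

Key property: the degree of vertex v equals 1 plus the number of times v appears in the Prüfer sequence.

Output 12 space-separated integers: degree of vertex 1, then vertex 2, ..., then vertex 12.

Answer: 1 2 2 2 2 3 3 1 1 1 2 2

Derivation:
p_1 = 4: count[4] becomes 1
p_2 = 7: count[7] becomes 1
p_3 = 2: count[2] becomes 1
p_4 = 6: count[6] becomes 1
p_5 = 12: count[12] becomes 1
p_6 = 11: count[11] becomes 1
p_7 = 6: count[6] becomes 2
p_8 = 3: count[3] becomes 1
p_9 = 7: count[7] becomes 2
p_10 = 5: count[5] becomes 1
Degrees (1 + count): deg[1]=1+0=1, deg[2]=1+1=2, deg[3]=1+1=2, deg[4]=1+1=2, deg[5]=1+1=2, deg[6]=1+2=3, deg[7]=1+2=3, deg[8]=1+0=1, deg[9]=1+0=1, deg[10]=1+0=1, deg[11]=1+1=2, deg[12]=1+1=2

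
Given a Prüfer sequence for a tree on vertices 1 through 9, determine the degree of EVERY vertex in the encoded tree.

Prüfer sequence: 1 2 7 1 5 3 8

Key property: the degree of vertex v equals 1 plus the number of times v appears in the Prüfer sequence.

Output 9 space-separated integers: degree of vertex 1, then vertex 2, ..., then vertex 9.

p_1 = 1: count[1] becomes 1
p_2 = 2: count[2] becomes 1
p_3 = 7: count[7] becomes 1
p_4 = 1: count[1] becomes 2
p_5 = 5: count[5] becomes 1
p_6 = 3: count[3] becomes 1
p_7 = 8: count[8] becomes 1
Degrees (1 + count): deg[1]=1+2=3, deg[2]=1+1=2, deg[3]=1+1=2, deg[4]=1+0=1, deg[5]=1+1=2, deg[6]=1+0=1, deg[7]=1+1=2, deg[8]=1+1=2, deg[9]=1+0=1

Answer: 3 2 2 1 2 1 2 2 1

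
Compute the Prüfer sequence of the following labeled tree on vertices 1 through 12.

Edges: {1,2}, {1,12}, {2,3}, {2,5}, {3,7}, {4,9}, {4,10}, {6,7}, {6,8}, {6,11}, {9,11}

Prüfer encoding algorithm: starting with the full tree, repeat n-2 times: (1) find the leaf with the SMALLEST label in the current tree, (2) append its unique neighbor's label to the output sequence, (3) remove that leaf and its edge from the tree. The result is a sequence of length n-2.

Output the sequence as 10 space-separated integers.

Step 1: leaves = {5,8,10,12}. Remove smallest leaf 5, emit neighbor 2.
Step 2: leaves = {8,10,12}. Remove smallest leaf 8, emit neighbor 6.
Step 3: leaves = {10,12}. Remove smallest leaf 10, emit neighbor 4.
Step 4: leaves = {4,12}. Remove smallest leaf 4, emit neighbor 9.
Step 5: leaves = {9,12}. Remove smallest leaf 9, emit neighbor 11.
Step 6: leaves = {11,12}. Remove smallest leaf 11, emit neighbor 6.
Step 7: leaves = {6,12}. Remove smallest leaf 6, emit neighbor 7.
Step 8: leaves = {7,12}. Remove smallest leaf 7, emit neighbor 3.
Step 9: leaves = {3,12}. Remove smallest leaf 3, emit neighbor 2.
Step 10: leaves = {2,12}. Remove smallest leaf 2, emit neighbor 1.
Done: 2 vertices remain (1, 12). Sequence = [2 6 4 9 11 6 7 3 2 1]

Answer: 2 6 4 9 11 6 7 3 2 1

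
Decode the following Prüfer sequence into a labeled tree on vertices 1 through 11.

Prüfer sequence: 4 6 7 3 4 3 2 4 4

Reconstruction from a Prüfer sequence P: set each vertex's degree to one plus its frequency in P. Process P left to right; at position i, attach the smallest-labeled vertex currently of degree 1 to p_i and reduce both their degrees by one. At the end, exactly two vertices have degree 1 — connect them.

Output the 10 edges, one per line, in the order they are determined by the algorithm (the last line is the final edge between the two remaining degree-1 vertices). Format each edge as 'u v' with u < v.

Answer: 1 4
5 6
6 7
3 7
4 8
3 9
2 3
2 4
4 10
4 11

Derivation:
Initial degrees: {1:1, 2:2, 3:3, 4:5, 5:1, 6:2, 7:2, 8:1, 9:1, 10:1, 11:1}
Step 1: smallest deg-1 vertex = 1, p_1 = 4. Add edge {1,4}. Now deg[1]=0, deg[4]=4.
Step 2: smallest deg-1 vertex = 5, p_2 = 6. Add edge {5,6}. Now deg[5]=0, deg[6]=1.
Step 3: smallest deg-1 vertex = 6, p_3 = 7. Add edge {6,7}. Now deg[6]=0, deg[7]=1.
Step 4: smallest deg-1 vertex = 7, p_4 = 3. Add edge {3,7}. Now deg[7]=0, deg[3]=2.
Step 5: smallest deg-1 vertex = 8, p_5 = 4. Add edge {4,8}. Now deg[8]=0, deg[4]=3.
Step 6: smallest deg-1 vertex = 9, p_6 = 3. Add edge {3,9}. Now deg[9]=0, deg[3]=1.
Step 7: smallest deg-1 vertex = 3, p_7 = 2. Add edge {2,3}. Now deg[3]=0, deg[2]=1.
Step 8: smallest deg-1 vertex = 2, p_8 = 4. Add edge {2,4}. Now deg[2]=0, deg[4]=2.
Step 9: smallest deg-1 vertex = 10, p_9 = 4. Add edge {4,10}. Now deg[10]=0, deg[4]=1.
Final: two remaining deg-1 vertices are 4, 11. Add edge {4,11}.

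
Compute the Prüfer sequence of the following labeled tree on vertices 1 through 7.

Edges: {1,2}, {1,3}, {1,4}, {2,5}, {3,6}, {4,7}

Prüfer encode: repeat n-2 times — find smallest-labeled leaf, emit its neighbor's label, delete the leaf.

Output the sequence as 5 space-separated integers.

Answer: 2 1 3 1 4

Derivation:
Step 1: leaves = {5,6,7}. Remove smallest leaf 5, emit neighbor 2.
Step 2: leaves = {2,6,7}. Remove smallest leaf 2, emit neighbor 1.
Step 3: leaves = {6,7}. Remove smallest leaf 6, emit neighbor 3.
Step 4: leaves = {3,7}. Remove smallest leaf 3, emit neighbor 1.
Step 5: leaves = {1,7}. Remove smallest leaf 1, emit neighbor 4.
Done: 2 vertices remain (4, 7). Sequence = [2 1 3 1 4]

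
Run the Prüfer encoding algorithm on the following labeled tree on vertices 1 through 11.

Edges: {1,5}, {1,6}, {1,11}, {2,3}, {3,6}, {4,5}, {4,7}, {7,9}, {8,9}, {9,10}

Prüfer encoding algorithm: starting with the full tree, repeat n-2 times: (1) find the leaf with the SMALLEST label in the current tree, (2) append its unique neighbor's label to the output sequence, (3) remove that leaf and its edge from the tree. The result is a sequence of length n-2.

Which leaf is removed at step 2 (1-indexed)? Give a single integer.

Step 1: current leaves = {2,8,10,11}. Remove leaf 2 (neighbor: 3).
Step 2: current leaves = {3,8,10,11}. Remove leaf 3 (neighbor: 6).

Answer: 3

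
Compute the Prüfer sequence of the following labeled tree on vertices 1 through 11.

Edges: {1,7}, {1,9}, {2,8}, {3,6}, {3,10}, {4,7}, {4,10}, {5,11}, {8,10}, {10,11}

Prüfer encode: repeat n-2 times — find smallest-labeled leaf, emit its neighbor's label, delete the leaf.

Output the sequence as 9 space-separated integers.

Step 1: leaves = {2,5,6,9}. Remove smallest leaf 2, emit neighbor 8.
Step 2: leaves = {5,6,8,9}. Remove smallest leaf 5, emit neighbor 11.
Step 3: leaves = {6,8,9,11}. Remove smallest leaf 6, emit neighbor 3.
Step 4: leaves = {3,8,9,11}. Remove smallest leaf 3, emit neighbor 10.
Step 5: leaves = {8,9,11}. Remove smallest leaf 8, emit neighbor 10.
Step 6: leaves = {9,11}. Remove smallest leaf 9, emit neighbor 1.
Step 7: leaves = {1,11}. Remove smallest leaf 1, emit neighbor 7.
Step 8: leaves = {7,11}. Remove smallest leaf 7, emit neighbor 4.
Step 9: leaves = {4,11}. Remove smallest leaf 4, emit neighbor 10.
Done: 2 vertices remain (10, 11). Sequence = [8 11 3 10 10 1 7 4 10]

Answer: 8 11 3 10 10 1 7 4 10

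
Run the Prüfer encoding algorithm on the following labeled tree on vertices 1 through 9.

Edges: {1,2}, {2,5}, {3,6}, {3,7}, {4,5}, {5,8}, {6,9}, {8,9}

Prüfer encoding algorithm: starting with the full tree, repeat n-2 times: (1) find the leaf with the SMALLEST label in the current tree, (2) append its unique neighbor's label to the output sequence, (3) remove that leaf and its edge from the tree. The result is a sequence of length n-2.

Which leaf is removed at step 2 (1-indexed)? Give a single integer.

Answer: 2

Derivation:
Step 1: current leaves = {1,4,7}. Remove leaf 1 (neighbor: 2).
Step 2: current leaves = {2,4,7}. Remove leaf 2 (neighbor: 5).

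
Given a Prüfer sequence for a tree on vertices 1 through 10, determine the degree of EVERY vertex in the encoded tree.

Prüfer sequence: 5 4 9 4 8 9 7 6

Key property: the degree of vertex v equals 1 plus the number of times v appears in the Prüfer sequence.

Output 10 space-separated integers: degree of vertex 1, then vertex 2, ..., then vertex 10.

Answer: 1 1 1 3 2 2 2 2 3 1

Derivation:
p_1 = 5: count[5] becomes 1
p_2 = 4: count[4] becomes 1
p_3 = 9: count[9] becomes 1
p_4 = 4: count[4] becomes 2
p_5 = 8: count[8] becomes 1
p_6 = 9: count[9] becomes 2
p_7 = 7: count[7] becomes 1
p_8 = 6: count[6] becomes 1
Degrees (1 + count): deg[1]=1+0=1, deg[2]=1+0=1, deg[3]=1+0=1, deg[4]=1+2=3, deg[5]=1+1=2, deg[6]=1+1=2, deg[7]=1+1=2, deg[8]=1+1=2, deg[9]=1+2=3, deg[10]=1+0=1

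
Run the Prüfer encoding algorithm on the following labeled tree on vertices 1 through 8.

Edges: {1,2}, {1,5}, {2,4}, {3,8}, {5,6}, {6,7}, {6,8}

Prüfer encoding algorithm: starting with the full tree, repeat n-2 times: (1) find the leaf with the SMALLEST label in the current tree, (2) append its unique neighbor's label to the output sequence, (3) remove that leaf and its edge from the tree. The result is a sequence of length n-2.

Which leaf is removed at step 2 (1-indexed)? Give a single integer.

Answer: 4

Derivation:
Step 1: current leaves = {3,4,7}. Remove leaf 3 (neighbor: 8).
Step 2: current leaves = {4,7,8}. Remove leaf 4 (neighbor: 2).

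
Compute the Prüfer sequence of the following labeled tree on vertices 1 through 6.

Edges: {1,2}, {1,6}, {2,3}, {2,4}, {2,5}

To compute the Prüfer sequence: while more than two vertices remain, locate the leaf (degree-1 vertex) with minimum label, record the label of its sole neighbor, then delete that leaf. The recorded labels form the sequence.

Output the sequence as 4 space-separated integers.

Step 1: leaves = {3,4,5,6}. Remove smallest leaf 3, emit neighbor 2.
Step 2: leaves = {4,5,6}. Remove smallest leaf 4, emit neighbor 2.
Step 3: leaves = {5,6}. Remove smallest leaf 5, emit neighbor 2.
Step 4: leaves = {2,6}. Remove smallest leaf 2, emit neighbor 1.
Done: 2 vertices remain (1, 6). Sequence = [2 2 2 1]

Answer: 2 2 2 1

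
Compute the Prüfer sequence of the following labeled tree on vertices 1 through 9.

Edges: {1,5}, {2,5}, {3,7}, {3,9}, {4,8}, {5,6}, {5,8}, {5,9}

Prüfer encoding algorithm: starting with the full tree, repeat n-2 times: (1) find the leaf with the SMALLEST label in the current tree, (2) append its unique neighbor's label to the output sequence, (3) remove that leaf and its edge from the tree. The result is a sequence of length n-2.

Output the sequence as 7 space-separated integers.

Answer: 5 5 8 5 3 9 5

Derivation:
Step 1: leaves = {1,2,4,6,7}. Remove smallest leaf 1, emit neighbor 5.
Step 2: leaves = {2,4,6,7}. Remove smallest leaf 2, emit neighbor 5.
Step 3: leaves = {4,6,7}. Remove smallest leaf 4, emit neighbor 8.
Step 4: leaves = {6,7,8}. Remove smallest leaf 6, emit neighbor 5.
Step 5: leaves = {7,8}. Remove smallest leaf 7, emit neighbor 3.
Step 6: leaves = {3,8}. Remove smallest leaf 3, emit neighbor 9.
Step 7: leaves = {8,9}. Remove smallest leaf 8, emit neighbor 5.
Done: 2 vertices remain (5, 9). Sequence = [5 5 8 5 3 9 5]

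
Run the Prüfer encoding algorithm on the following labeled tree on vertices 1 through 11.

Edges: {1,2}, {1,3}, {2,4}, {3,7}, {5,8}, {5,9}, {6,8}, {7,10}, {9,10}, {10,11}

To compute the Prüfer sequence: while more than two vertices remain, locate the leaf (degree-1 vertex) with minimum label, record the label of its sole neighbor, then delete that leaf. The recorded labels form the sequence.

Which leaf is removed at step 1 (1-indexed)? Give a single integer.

Step 1: current leaves = {4,6,11}. Remove leaf 4 (neighbor: 2).

Answer: 4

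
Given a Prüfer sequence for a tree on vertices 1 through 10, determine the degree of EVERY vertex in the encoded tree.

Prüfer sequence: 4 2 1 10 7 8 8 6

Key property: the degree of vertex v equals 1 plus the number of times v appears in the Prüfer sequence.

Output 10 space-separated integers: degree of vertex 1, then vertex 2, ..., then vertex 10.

p_1 = 4: count[4] becomes 1
p_2 = 2: count[2] becomes 1
p_3 = 1: count[1] becomes 1
p_4 = 10: count[10] becomes 1
p_5 = 7: count[7] becomes 1
p_6 = 8: count[8] becomes 1
p_7 = 8: count[8] becomes 2
p_8 = 6: count[6] becomes 1
Degrees (1 + count): deg[1]=1+1=2, deg[2]=1+1=2, deg[3]=1+0=1, deg[4]=1+1=2, deg[5]=1+0=1, deg[6]=1+1=2, deg[7]=1+1=2, deg[8]=1+2=3, deg[9]=1+0=1, deg[10]=1+1=2

Answer: 2 2 1 2 1 2 2 3 1 2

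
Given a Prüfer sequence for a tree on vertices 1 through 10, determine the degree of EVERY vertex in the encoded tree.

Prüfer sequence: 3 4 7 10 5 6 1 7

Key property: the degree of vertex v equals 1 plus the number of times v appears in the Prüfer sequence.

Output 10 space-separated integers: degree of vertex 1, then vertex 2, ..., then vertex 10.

Answer: 2 1 2 2 2 2 3 1 1 2

Derivation:
p_1 = 3: count[3] becomes 1
p_2 = 4: count[4] becomes 1
p_3 = 7: count[7] becomes 1
p_4 = 10: count[10] becomes 1
p_5 = 5: count[5] becomes 1
p_6 = 6: count[6] becomes 1
p_7 = 1: count[1] becomes 1
p_8 = 7: count[7] becomes 2
Degrees (1 + count): deg[1]=1+1=2, deg[2]=1+0=1, deg[3]=1+1=2, deg[4]=1+1=2, deg[5]=1+1=2, deg[6]=1+1=2, deg[7]=1+2=3, deg[8]=1+0=1, deg[9]=1+0=1, deg[10]=1+1=2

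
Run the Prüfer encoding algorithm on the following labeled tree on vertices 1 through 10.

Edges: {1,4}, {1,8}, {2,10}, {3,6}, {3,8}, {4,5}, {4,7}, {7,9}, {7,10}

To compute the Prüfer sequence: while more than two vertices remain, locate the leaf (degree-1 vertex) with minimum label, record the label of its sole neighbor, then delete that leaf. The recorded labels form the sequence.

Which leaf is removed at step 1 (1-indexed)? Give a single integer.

Answer: 2

Derivation:
Step 1: current leaves = {2,5,6,9}. Remove leaf 2 (neighbor: 10).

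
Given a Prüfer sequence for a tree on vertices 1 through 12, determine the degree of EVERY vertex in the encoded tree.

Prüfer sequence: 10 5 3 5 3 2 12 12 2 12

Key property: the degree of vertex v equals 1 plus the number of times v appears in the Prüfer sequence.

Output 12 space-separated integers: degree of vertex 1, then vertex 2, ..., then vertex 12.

p_1 = 10: count[10] becomes 1
p_2 = 5: count[5] becomes 1
p_3 = 3: count[3] becomes 1
p_4 = 5: count[5] becomes 2
p_5 = 3: count[3] becomes 2
p_6 = 2: count[2] becomes 1
p_7 = 12: count[12] becomes 1
p_8 = 12: count[12] becomes 2
p_9 = 2: count[2] becomes 2
p_10 = 12: count[12] becomes 3
Degrees (1 + count): deg[1]=1+0=1, deg[2]=1+2=3, deg[3]=1+2=3, deg[4]=1+0=1, deg[5]=1+2=3, deg[6]=1+0=1, deg[7]=1+0=1, deg[8]=1+0=1, deg[9]=1+0=1, deg[10]=1+1=2, deg[11]=1+0=1, deg[12]=1+3=4

Answer: 1 3 3 1 3 1 1 1 1 2 1 4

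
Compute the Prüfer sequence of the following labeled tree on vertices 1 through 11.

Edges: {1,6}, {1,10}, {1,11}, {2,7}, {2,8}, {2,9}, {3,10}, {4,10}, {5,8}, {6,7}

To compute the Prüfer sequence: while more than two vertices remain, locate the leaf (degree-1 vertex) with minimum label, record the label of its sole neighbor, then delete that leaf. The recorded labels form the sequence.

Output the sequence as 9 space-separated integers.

Step 1: leaves = {3,4,5,9,11}. Remove smallest leaf 3, emit neighbor 10.
Step 2: leaves = {4,5,9,11}. Remove smallest leaf 4, emit neighbor 10.
Step 3: leaves = {5,9,10,11}. Remove smallest leaf 5, emit neighbor 8.
Step 4: leaves = {8,9,10,11}. Remove smallest leaf 8, emit neighbor 2.
Step 5: leaves = {9,10,11}. Remove smallest leaf 9, emit neighbor 2.
Step 6: leaves = {2,10,11}. Remove smallest leaf 2, emit neighbor 7.
Step 7: leaves = {7,10,11}. Remove smallest leaf 7, emit neighbor 6.
Step 8: leaves = {6,10,11}. Remove smallest leaf 6, emit neighbor 1.
Step 9: leaves = {10,11}. Remove smallest leaf 10, emit neighbor 1.
Done: 2 vertices remain (1, 11). Sequence = [10 10 8 2 2 7 6 1 1]

Answer: 10 10 8 2 2 7 6 1 1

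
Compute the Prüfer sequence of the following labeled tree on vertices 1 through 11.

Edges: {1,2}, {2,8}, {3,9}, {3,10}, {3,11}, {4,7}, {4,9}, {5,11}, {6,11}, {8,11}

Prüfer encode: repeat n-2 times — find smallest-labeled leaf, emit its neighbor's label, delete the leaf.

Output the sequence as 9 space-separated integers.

Answer: 2 8 11 11 4 9 11 3 3

Derivation:
Step 1: leaves = {1,5,6,7,10}. Remove smallest leaf 1, emit neighbor 2.
Step 2: leaves = {2,5,6,7,10}. Remove smallest leaf 2, emit neighbor 8.
Step 3: leaves = {5,6,7,8,10}. Remove smallest leaf 5, emit neighbor 11.
Step 4: leaves = {6,7,8,10}. Remove smallest leaf 6, emit neighbor 11.
Step 5: leaves = {7,8,10}. Remove smallest leaf 7, emit neighbor 4.
Step 6: leaves = {4,8,10}. Remove smallest leaf 4, emit neighbor 9.
Step 7: leaves = {8,9,10}. Remove smallest leaf 8, emit neighbor 11.
Step 8: leaves = {9,10,11}. Remove smallest leaf 9, emit neighbor 3.
Step 9: leaves = {10,11}. Remove smallest leaf 10, emit neighbor 3.
Done: 2 vertices remain (3, 11). Sequence = [2 8 11 11 4 9 11 3 3]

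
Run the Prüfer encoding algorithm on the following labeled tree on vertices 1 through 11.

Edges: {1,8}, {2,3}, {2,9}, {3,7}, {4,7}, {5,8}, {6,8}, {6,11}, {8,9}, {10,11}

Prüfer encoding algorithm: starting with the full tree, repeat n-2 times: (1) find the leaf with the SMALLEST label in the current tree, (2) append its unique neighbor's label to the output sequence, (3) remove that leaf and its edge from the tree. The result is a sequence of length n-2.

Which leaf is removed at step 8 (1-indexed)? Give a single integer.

Step 1: current leaves = {1,4,5,10}. Remove leaf 1 (neighbor: 8).
Step 2: current leaves = {4,5,10}. Remove leaf 4 (neighbor: 7).
Step 3: current leaves = {5,7,10}. Remove leaf 5 (neighbor: 8).
Step 4: current leaves = {7,10}. Remove leaf 7 (neighbor: 3).
Step 5: current leaves = {3,10}. Remove leaf 3 (neighbor: 2).
Step 6: current leaves = {2,10}. Remove leaf 2 (neighbor: 9).
Step 7: current leaves = {9,10}. Remove leaf 9 (neighbor: 8).
Step 8: current leaves = {8,10}. Remove leaf 8 (neighbor: 6).

Answer: 8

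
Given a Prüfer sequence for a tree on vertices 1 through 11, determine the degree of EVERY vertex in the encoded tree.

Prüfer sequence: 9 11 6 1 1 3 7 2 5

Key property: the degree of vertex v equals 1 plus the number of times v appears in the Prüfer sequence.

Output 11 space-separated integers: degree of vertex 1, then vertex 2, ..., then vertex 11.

Answer: 3 2 2 1 2 2 2 1 2 1 2

Derivation:
p_1 = 9: count[9] becomes 1
p_2 = 11: count[11] becomes 1
p_3 = 6: count[6] becomes 1
p_4 = 1: count[1] becomes 1
p_5 = 1: count[1] becomes 2
p_6 = 3: count[3] becomes 1
p_7 = 7: count[7] becomes 1
p_8 = 2: count[2] becomes 1
p_9 = 5: count[5] becomes 1
Degrees (1 + count): deg[1]=1+2=3, deg[2]=1+1=2, deg[3]=1+1=2, deg[4]=1+0=1, deg[5]=1+1=2, deg[6]=1+1=2, deg[7]=1+1=2, deg[8]=1+0=1, deg[9]=1+1=2, deg[10]=1+0=1, deg[11]=1+1=2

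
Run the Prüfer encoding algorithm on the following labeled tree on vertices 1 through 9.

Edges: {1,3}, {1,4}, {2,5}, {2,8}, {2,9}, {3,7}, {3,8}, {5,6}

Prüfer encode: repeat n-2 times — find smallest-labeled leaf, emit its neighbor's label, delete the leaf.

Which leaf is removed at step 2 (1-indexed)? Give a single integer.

Answer: 1

Derivation:
Step 1: current leaves = {4,6,7,9}. Remove leaf 4 (neighbor: 1).
Step 2: current leaves = {1,6,7,9}. Remove leaf 1 (neighbor: 3).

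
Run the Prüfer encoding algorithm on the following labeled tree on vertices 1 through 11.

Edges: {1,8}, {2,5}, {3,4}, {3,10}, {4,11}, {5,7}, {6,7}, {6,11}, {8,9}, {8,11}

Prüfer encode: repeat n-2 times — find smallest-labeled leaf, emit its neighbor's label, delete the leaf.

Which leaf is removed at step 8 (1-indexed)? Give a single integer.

Step 1: current leaves = {1,2,9,10}. Remove leaf 1 (neighbor: 8).
Step 2: current leaves = {2,9,10}. Remove leaf 2 (neighbor: 5).
Step 3: current leaves = {5,9,10}. Remove leaf 5 (neighbor: 7).
Step 4: current leaves = {7,9,10}. Remove leaf 7 (neighbor: 6).
Step 5: current leaves = {6,9,10}. Remove leaf 6 (neighbor: 11).
Step 6: current leaves = {9,10}. Remove leaf 9 (neighbor: 8).
Step 7: current leaves = {8,10}. Remove leaf 8 (neighbor: 11).
Step 8: current leaves = {10,11}. Remove leaf 10 (neighbor: 3).

Answer: 10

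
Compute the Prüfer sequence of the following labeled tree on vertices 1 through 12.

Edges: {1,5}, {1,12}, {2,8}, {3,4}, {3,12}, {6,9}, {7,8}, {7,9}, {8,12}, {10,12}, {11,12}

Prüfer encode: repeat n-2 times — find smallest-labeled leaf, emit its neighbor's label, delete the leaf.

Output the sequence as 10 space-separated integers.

Answer: 8 3 12 1 12 9 7 8 12 12

Derivation:
Step 1: leaves = {2,4,5,6,10,11}. Remove smallest leaf 2, emit neighbor 8.
Step 2: leaves = {4,5,6,10,11}. Remove smallest leaf 4, emit neighbor 3.
Step 3: leaves = {3,5,6,10,11}. Remove smallest leaf 3, emit neighbor 12.
Step 4: leaves = {5,6,10,11}. Remove smallest leaf 5, emit neighbor 1.
Step 5: leaves = {1,6,10,11}. Remove smallest leaf 1, emit neighbor 12.
Step 6: leaves = {6,10,11}. Remove smallest leaf 6, emit neighbor 9.
Step 7: leaves = {9,10,11}. Remove smallest leaf 9, emit neighbor 7.
Step 8: leaves = {7,10,11}. Remove smallest leaf 7, emit neighbor 8.
Step 9: leaves = {8,10,11}. Remove smallest leaf 8, emit neighbor 12.
Step 10: leaves = {10,11}. Remove smallest leaf 10, emit neighbor 12.
Done: 2 vertices remain (11, 12). Sequence = [8 3 12 1 12 9 7 8 12 12]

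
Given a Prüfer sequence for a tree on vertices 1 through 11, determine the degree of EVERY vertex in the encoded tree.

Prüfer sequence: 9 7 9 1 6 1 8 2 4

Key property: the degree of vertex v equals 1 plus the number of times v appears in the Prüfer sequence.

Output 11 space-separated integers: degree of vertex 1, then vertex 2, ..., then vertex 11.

Answer: 3 2 1 2 1 2 2 2 3 1 1

Derivation:
p_1 = 9: count[9] becomes 1
p_2 = 7: count[7] becomes 1
p_3 = 9: count[9] becomes 2
p_4 = 1: count[1] becomes 1
p_5 = 6: count[6] becomes 1
p_6 = 1: count[1] becomes 2
p_7 = 8: count[8] becomes 1
p_8 = 2: count[2] becomes 1
p_9 = 4: count[4] becomes 1
Degrees (1 + count): deg[1]=1+2=3, deg[2]=1+1=2, deg[3]=1+0=1, deg[4]=1+1=2, deg[5]=1+0=1, deg[6]=1+1=2, deg[7]=1+1=2, deg[8]=1+1=2, deg[9]=1+2=3, deg[10]=1+0=1, deg[11]=1+0=1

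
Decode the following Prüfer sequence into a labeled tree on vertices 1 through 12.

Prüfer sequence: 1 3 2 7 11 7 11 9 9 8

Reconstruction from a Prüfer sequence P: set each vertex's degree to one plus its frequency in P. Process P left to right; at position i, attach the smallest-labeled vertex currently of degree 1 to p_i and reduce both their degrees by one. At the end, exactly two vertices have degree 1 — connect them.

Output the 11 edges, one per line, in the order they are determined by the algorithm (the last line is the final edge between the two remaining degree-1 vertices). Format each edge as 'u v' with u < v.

Answer: 1 4
1 3
2 3
2 7
5 11
6 7
7 11
9 10
9 11
8 9
8 12

Derivation:
Initial degrees: {1:2, 2:2, 3:2, 4:1, 5:1, 6:1, 7:3, 8:2, 9:3, 10:1, 11:3, 12:1}
Step 1: smallest deg-1 vertex = 4, p_1 = 1. Add edge {1,4}. Now deg[4]=0, deg[1]=1.
Step 2: smallest deg-1 vertex = 1, p_2 = 3. Add edge {1,3}. Now deg[1]=0, deg[3]=1.
Step 3: smallest deg-1 vertex = 3, p_3 = 2. Add edge {2,3}. Now deg[3]=0, deg[2]=1.
Step 4: smallest deg-1 vertex = 2, p_4 = 7. Add edge {2,7}. Now deg[2]=0, deg[7]=2.
Step 5: smallest deg-1 vertex = 5, p_5 = 11. Add edge {5,11}. Now deg[5]=0, deg[11]=2.
Step 6: smallest deg-1 vertex = 6, p_6 = 7. Add edge {6,7}. Now deg[6]=0, deg[7]=1.
Step 7: smallest deg-1 vertex = 7, p_7 = 11. Add edge {7,11}. Now deg[7]=0, deg[11]=1.
Step 8: smallest deg-1 vertex = 10, p_8 = 9. Add edge {9,10}. Now deg[10]=0, deg[9]=2.
Step 9: smallest deg-1 vertex = 11, p_9 = 9. Add edge {9,11}. Now deg[11]=0, deg[9]=1.
Step 10: smallest deg-1 vertex = 9, p_10 = 8. Add edge {8,9}. Now deg[9]=0, deg[8]=1.
Final: two remaining deg-1 vertices are 8, 12. Add edge {8,12}.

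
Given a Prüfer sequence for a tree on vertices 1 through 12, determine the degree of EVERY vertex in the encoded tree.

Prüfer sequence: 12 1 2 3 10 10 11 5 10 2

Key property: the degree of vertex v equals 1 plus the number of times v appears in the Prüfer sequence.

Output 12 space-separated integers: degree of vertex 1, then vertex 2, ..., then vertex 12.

p_1 = 12: count[12] becomes 1
p_2 = 1: count[1] becomes 1
p_3 = 2: count[2] becomes 1
p_4 = 3: count[3] becomes 1
p_5 = 10: count[10] becomes 1
p_6 = 10: count[10] becomes 2
p_7 = 11: count[11] becomes 1
p_8 = 5: count[5] becomes 1
p_9 = 10: count[10] becomes 3
p_10 = 2: count[2] becomes 2
Degrees (1 + count): deg[1]=1+1=2, deg[2]=1+2=3, deg[3]=1+1=2, deg[4]=1+0=1, deg[5]=1+1=2, deg[6]=1+0=1, deg[7]=1+0=1, deg[8]=1+0=1, deg[9]=1+0=1, deg[10]=1+3=4, deg[11]=1+1=2, deg[12]=1+1=2

Answer: 2 3 2 1 2 1 1 1 1 4 2 2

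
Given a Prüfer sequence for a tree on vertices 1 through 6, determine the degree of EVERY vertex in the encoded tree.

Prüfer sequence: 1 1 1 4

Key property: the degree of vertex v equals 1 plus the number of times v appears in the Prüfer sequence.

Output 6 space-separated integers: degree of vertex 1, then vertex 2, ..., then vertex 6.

p_1 = 1: count[1] becomes 1
p_2 = 1: count[1] becomes 2
p_3 = 1: count[1] becomes 3
p_4 = 4: count[4] becomes 1
Degrees (1 + count): deg[1]=1+3=4, deg[2]=1+0=1, deg[3]=1+0=1, deg[4]=1+1=2, deg[5]=1+0=1, deg[6]=1+0=1

Answer: 4 1 1 2 1 1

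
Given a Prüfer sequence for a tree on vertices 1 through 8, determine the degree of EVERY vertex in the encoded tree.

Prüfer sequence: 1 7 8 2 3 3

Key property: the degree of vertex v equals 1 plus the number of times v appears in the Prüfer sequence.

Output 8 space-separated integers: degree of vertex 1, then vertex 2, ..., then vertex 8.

Answer: 2 2 3 1 1 1 2 2

Derivation:
p_1 = 1: count[1] becomes 1
p_2 = 7: count[7] becomes 1
p_3 = 8: count[8] becomes 1
p_4 = 2: count[2] becomes 1
p_5 = 3: count[3] becomes 1
p_6 = 3: count[3] becomes 2
Degrees (1 + count): deg[1]=1+1=2, deg[2]=1+1=2, deg[3]=1+2=3, deg[4]=1+0=1, deg[5]=1+0=1, deg[6]=1+0=1, deg[7]=1+1=2, deg[8]=1+1=2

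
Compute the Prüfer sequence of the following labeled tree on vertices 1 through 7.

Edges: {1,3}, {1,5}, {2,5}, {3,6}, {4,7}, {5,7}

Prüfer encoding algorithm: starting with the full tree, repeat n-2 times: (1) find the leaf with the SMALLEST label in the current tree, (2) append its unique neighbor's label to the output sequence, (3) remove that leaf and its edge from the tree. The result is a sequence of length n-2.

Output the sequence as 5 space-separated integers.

Answer: 5 7 3 1 5

Derivation:
Step 1: leaves = {2,4,6}. Remove smallest leaf 2, emit neighbor 5.
Step 2: leaves = {4,6}. Remove smallest leaf 4, emit neighbor 7.
Step 3: leaves = {6,7}. Remove smallest leaf 6, emit neighbor 3.
Step 4: leaves = {3,7}. Remove smallest leaf 3, emit neighbor 1.
Step 5: leaves = {1,7}. Remove smallest leaf 1, emit neighbor 5.
Done: 2 vertices remain (5, 7). Sequence = [5 7 3 1 5]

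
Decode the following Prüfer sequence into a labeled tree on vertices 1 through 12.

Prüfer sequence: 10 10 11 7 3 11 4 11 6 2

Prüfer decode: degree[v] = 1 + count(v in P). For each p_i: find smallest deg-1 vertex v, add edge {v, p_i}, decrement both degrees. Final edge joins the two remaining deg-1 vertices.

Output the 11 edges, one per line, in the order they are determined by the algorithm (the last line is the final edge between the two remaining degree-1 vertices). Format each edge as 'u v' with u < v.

Initial degrees: {1:1, 2:2, 3:2, 4:2, 5:1, 6:2, 7:2, 8:1, 9:1, 10:3, 11:4, 12:1}
Step 1: smallest deg-1 vertex = 1, p_1 = 10. Add edge {1,10}. Now deg[1]=0, deg[10]=2.
Step 2: smallest deg-1 vertex = 5, p_2 = 10. Add edge {5,10}. Now deg[5]=0, deg[10]=1.
Step 3: smallest deg-1 vertex = 8, p_3 = 11. Add edge {8,11}. Now deg[8]=0, deg[11]=3.
Step 4: smallest deg-1 vertex = 9, p_4 = 7. Add edge {7,9}. Now deg[9]=0, deg[7]=1.
Step 5: smallest deg-1 vertex = 7, p_5 = 3. Add edge {3,7}. Now deg[7]=0, deg[3]=1.
Step 6: smallest deg-1 vertex = 3, p_6 = 11. Add edge {3,11}. Now deg[3]=0, deg[11]=2.
Step 7: smallest deg-1 vertex = 10, p_7 = 4. Add edge {4,10}. Now deg[10]=0, deg[4]=1.
Step 8: smallest deg-1 vertex = 4, p_8 = 11. Add edge {4,11}. Now deg[4]=0, deg[11]=1.
Step 9: smallest deg-1 vertex = 11, p_9 = 6. Add edge {6,11}. Now deg[11]=0, deg[6]=1.
Step 10: smallest deg-1 vertex = 6, p_10 = 2. Add edge {2,6}. Now deg[6]=0, deg[2]=1.
Final: two remaining deg-1 vertices are 2, 12. Add edge {2,12}.

Answer: 1 10
5 10
8 11
7 9
3 7
3 11
4 10
4 11
6 11
2 6
2 12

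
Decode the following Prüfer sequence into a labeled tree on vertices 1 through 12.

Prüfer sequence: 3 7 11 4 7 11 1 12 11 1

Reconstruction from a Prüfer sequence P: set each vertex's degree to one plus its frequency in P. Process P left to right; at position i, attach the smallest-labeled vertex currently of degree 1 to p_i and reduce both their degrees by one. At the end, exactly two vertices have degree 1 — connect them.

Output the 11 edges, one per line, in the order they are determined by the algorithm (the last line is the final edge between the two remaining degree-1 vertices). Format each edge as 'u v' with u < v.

Answer: 2 3
3 7
5 11
4 6
4 7
7 11
1 8
9 12
10 11
1 11
1 12

Derivation:
Initial degrees: {1:3, 2:1, 3:2, 4:2, 5:1, 6:1, 7:3, 8:1, 9:1, 10:1, 11:4, 12:2}
Step 1: smallest deg-1 vertex = 2, p_1 = 3. Add edge {2,3}. Now deg[2]=0, deg[3]=1.
Step 2: smallest deg-1 vertex = 3, p_2 = 7. Add edge {3,7}. Now deg[3]=0, deg[7]=2.
Step 3: smallest deg-1 vertex = 5, p_3 = 11. Add edge {5,11}. Now deg[5]=0, deg[11]=3.
Step 4: smallest deg-1 vertex = 6, p_4 = 4. Add edge {4,6}. Now deg[6]=0, deg[4]=1.
Step 5: smallest deg-1 vertex = 4, p_5 = 7. Add edge {4,7}. Now deg[4]=0, deg[7]=1.
Step 6: smallest deg-1 vertex = 7, p_6 = 11. Add edge {7,11}. Now deg[7]=0, deg[11]=2.
Step 7: smallest deg-1 vertex = 8, p_7 = 1. Add edge {1,8}. Now deg[8]=0, deg[1]=2.
Step 8: smallest deg-1 vertex = 9, p_8 = 12. Add edge {9,12}. Now deg[9]=0, deg[12]=1.
Step 9: smallest deg-1 vertex = 10, p_9 = 11. Add edge {10,11}. Now deg[10]=0, deg[11]=1.
Step 10: smallest deg-1 vertex = 11, p_10 = 1. Add edge {1,11}. Now deg[11]=0, deg[1]=1.
Final: two remaining deg-1 vertices are 1, 12. Add edge {1,12}.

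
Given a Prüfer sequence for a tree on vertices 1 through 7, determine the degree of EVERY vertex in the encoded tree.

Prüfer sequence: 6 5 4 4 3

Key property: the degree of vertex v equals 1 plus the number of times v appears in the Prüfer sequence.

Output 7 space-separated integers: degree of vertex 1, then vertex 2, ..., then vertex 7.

p_1 = 6: count[6] becomes 1
p_2 = 5: count[5] becomes 1
p_3 = 4: count[4] becomes 1
p_4 = 4: count[4] becomes 2
p_5 = 3: count[3] becomes 1
Degrees (1 + count): deg[1]=1+0=1, deg[2]=1+0=1, deg[3]=1+1=2, deg[4]=1+2=3, deg[5]=1+1=2, deg[6]=1+1=2, deg[7]=1+0=1

Answer: 1 1 2 3 2 2 1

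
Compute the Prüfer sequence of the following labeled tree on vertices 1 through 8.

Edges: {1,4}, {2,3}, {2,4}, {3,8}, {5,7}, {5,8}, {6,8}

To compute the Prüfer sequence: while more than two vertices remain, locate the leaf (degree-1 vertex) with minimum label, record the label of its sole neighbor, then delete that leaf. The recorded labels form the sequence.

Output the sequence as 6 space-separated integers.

Answer: 4 2 3 8 8 5

Derivation:
Step 1: leaves = {1,6,7}. Remove smallest leaf 1, emit neighbor 4.
Step 2: leaves = {4,6,7}. Remove smallest leaf 4, emit neighbor 2.
Step 3: leaves = {2,6,7}. Remove smallest leaf 2, emit neighbor 3.
Step 4: leaves = {3,6,7}. Remove smallest leaf 3, emit neighbor 8.
Step 5: leaves = {6,7}. Remove smallest leaf 6, emit neighbor 8.
Step 6: leaves = {7,8}. Remove smallest leaf 7, emit neighbor 5.
Done: 2 vertices remain (5, 8). Sequence = [4 2 3 8 8 5]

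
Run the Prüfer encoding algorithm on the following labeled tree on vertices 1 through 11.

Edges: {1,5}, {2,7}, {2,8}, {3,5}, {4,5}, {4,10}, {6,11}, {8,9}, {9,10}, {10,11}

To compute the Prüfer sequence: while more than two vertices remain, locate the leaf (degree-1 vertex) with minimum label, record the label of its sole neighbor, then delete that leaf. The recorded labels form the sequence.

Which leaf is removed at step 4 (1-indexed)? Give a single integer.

Answer: 4

Derivation:
Step 1: current leaves = {1,3,6,7}. Remove leaf 1 (neighbor: 5).
Step 2: current leaves = {3,6,7}. Remove leaf 3 (neighbor: 5).
Step 3: current leaves = {5,6,7}. Remove leaf 5 (neighbor: 4).
Step 4: current leaves = {4,6,7}. Remove leaf 4 (neighbor: 10).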